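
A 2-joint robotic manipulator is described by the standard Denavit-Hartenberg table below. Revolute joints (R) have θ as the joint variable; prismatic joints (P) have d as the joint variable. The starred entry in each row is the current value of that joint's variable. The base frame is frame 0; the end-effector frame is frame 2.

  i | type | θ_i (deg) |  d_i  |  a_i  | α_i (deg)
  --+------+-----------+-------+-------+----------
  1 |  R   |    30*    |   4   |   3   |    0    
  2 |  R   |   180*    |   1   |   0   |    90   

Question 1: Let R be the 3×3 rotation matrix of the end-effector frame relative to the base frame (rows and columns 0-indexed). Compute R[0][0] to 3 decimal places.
End-effector x-axis (col 0 of R) = (-0.8660,-0.5000,0.0000)
R[0][0] = -0.8660

-0.866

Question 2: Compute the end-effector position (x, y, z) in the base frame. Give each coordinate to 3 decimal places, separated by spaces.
after link 1: o_1 = (2.5981, 1.5000, 4.0000)
after link 2: o_2 = (2.5981, 1.5000, 5.0000)

2.598 1.500 5.000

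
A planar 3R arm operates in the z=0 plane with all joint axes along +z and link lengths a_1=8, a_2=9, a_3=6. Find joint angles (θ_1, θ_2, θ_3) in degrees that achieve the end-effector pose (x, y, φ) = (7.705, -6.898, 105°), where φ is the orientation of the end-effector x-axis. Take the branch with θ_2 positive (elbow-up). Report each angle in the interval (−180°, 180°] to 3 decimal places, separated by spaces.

-77.787 44.993 137.794

wrist centre = target − a_3·(cos φ, sin φ) = (9.2579, -12.6936)
cos θ_2 = (246.8353−8²−9²)/(2·8·9) = 0.7072; θ_2 = 44.9933° (elbow-up)
β = atan2(-12.6936,9.2579) = -53.8952°; ψ = atan2(6.3632,14.3647) = 23.8922°
θ_1 = β − ψ = -77.7874°
θ_3 = φ − θ_1 − θ_2 = 137.7941° (wrapped to (-180°,180°])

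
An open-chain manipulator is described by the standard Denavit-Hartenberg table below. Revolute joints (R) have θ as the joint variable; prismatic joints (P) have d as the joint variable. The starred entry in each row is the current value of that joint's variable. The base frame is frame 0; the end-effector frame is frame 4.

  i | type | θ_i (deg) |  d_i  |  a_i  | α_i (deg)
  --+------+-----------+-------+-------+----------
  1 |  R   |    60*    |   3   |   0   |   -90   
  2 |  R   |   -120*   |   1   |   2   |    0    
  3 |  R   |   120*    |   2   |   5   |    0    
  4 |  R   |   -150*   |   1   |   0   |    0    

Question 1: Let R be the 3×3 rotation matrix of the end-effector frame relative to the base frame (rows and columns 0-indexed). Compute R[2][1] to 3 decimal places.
End-effector y-axis (col 1 of R) = (0.2500,0.4330,0.8660)
R[2][1] = 0.8660

0.866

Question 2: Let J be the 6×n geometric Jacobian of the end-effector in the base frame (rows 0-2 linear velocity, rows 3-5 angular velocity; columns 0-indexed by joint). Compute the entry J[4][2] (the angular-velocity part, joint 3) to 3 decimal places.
axis z_2 = (-0.8660,0.5000,0.0000); lever o_n−o_2 = (-0.0981,5.8301,0.0000)
cross product → J_v[:, 2] = (-0.0000,-0.0000,-5.0000)
J_ω[:, 2] = z_2
entry J[4][2] = 0.5000

0.500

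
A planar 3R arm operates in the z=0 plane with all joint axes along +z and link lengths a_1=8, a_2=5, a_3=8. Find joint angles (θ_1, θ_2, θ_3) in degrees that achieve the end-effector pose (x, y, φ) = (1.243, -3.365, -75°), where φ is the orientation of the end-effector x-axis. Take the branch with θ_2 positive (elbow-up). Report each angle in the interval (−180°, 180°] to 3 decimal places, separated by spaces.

wrist centre = target − a_3·(cos φ, sin φ) = (-0.8276, 4.3624)
cos θ_2 = (19.7154−8²−5²)/(2·8·5) = -0.8661; θ_2 = 150.0036° (elbow-up)
β = atan2(4.3624,-0.8276) = 100.7414°; ψ = atan2(2.4997,3.6697) = 34.2618°
θ_1 = β − ψ = 66.4796°
θ_3 = φ − θ_1 − θ_2 = 68.5167° (wrapped to (-180°,180°])

66.480 150.004 68.517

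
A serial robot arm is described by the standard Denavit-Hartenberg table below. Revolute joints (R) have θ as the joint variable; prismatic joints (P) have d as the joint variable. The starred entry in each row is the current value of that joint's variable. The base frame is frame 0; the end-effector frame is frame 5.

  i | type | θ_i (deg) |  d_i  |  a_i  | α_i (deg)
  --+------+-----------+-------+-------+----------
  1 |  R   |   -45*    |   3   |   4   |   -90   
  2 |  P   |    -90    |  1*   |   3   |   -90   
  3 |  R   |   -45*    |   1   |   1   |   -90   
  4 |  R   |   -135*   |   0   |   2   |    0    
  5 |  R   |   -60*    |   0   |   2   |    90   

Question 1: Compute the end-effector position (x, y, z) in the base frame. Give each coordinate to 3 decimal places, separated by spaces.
3.704 -4.635 4.341

after link 1: o_1 = (2.8284, -2.8284, 3.0000)
after link 2: o_2 = (3.5355, -2.1213, 6.0000)
after link 3: o_3 = (4.7426, -2.3284, 6.7071)
after link 4: o_4 = (5.0355, -4.0355, 5.7071)
after link 5: o_5 = (3.7036, -4.6354, 4.3411)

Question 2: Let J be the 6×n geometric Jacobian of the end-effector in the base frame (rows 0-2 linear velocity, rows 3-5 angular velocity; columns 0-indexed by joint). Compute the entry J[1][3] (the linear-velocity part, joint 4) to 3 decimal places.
axis z_3 = (-0.5000,-0.5000,0.7071); lever o_n−o_3 = (-1.0391,-2.3070,-2.3660)
cross product → J_v[:, 3] = (2.8143,-1.9177,0.6340)
J_ω[:, 3] = z_3
entry J[1][3] = -1.9177

-1.918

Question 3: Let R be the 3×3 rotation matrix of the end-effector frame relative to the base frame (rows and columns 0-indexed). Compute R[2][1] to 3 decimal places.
End-effector y-axis (col 1 of R) = (-0.5000,-0.5000,0.7071)
R[2][1] = 0.7071

0.707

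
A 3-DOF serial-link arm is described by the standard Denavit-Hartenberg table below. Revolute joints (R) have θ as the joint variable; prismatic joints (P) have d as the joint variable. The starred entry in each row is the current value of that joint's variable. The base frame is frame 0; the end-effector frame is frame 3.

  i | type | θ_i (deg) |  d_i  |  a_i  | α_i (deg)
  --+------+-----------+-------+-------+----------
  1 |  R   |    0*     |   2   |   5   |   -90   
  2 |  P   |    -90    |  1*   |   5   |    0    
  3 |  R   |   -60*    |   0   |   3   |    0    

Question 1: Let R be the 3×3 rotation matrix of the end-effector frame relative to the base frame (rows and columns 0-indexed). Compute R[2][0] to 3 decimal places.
End-effector x-axis (col 0 of R) = (-0.8660,-0.0000,0.5000)
R[2][0] = 0.5000

0.500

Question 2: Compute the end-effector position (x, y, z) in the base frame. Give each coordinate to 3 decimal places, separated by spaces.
2.402 1.000 8.500

after link 1: o_1 = (5.0000, 0.0000, 2.0000)
after link 2: o_2 = (5.0000, 1.0000, 7.0000)
after link 3: o_3 = (2.4019, 1.0000, 8.5000)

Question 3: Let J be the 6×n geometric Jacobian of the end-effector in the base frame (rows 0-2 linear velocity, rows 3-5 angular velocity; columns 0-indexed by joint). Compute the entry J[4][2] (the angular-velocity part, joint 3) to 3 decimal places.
axis z_2 = (0.0000,1.0000,0.0000); lever o_n−o_2 = (-2.5981,-0.0000,1.5000)
cross product → J_v[:, 2] = (1.5000,-0.0000,2.5981)
J_ω[:, 2] = z_2
entry J[4][2] = 1.0000

1.000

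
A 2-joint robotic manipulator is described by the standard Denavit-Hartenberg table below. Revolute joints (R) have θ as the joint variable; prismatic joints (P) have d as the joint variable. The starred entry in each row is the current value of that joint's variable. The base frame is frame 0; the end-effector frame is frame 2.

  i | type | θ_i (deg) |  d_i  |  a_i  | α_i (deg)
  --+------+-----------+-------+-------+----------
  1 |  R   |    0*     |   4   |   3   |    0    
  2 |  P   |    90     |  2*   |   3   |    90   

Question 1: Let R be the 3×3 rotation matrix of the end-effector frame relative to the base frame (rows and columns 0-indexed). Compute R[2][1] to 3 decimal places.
End-effector y-axis (col 1 of R) = (-0.0000,0.0000,1.0000)
R[2][1] = 1.0000

1.000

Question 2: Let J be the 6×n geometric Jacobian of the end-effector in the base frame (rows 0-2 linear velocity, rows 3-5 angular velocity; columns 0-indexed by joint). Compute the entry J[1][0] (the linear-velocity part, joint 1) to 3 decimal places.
axis z_0 = ẑ; lever o_n−o_0 = (3.0000,3.0000,6.0000)
cross product → J_v[:, 0] = (-3.0000,3.0000,0.0000)
J_ω[:, 0] = z_0
entry J[1][0] = 3.0000

3.000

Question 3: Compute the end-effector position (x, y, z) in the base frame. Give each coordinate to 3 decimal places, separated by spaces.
3.000 3.000 6.000

after link 1: o_1 = (3.0000, 0.0000, 4.0000)
after link 2: o_2 = (3.0000, 3.0000, 6.0000)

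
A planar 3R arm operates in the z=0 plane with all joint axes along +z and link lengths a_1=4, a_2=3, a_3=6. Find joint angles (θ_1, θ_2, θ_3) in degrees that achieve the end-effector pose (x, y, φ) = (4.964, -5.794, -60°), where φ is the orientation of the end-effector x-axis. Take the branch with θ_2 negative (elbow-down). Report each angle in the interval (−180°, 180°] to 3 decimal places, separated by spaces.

wrist centre = target − a_3·(cos φ, sin φ) = (1.9640, -0.5978)
cos θ_2 = (4.2147−4²−3²)/(2·4·3) = -0.8661; θ_2 = -150.0032° (elbow-down)
β = atan2(-0.5978,1.9640) = -16.9304°; ψ = atan2(-1.4999,1.4018) = -46.9346°
θ_1 = β − ψ = 30.0042°
θ_3 = φ − θ_1 − θ_2 = 59.9990° (wrapped to (-180°,180°])

30.004 -150.003 59.999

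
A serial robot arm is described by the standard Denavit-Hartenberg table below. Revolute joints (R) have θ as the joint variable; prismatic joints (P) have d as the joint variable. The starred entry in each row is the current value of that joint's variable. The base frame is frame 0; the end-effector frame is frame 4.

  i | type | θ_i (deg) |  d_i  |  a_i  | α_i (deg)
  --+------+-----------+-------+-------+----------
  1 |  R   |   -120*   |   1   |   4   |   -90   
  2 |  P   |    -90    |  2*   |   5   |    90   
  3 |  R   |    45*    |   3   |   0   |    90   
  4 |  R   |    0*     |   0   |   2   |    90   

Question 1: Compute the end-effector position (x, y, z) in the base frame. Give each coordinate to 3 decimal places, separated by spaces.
after link 1: o_1 = (-2.0000, -3.4641, 1.0000)
after link 2: o_2 = (-0.2679, -4.4641, 6.0000)
after link 3: o_3 = (1.2321, -1.8660, 6.0000)
after link 4: o_4 = (2.4568, -2.5731, 7.4142)

2.457 -2.573 7.414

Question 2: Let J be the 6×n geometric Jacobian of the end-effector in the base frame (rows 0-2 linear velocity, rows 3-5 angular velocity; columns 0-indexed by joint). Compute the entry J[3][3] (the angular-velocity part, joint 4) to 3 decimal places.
-0.612

axis z_3 = (-0.6124,0.3536,0.7071); lever o_n−o_3 = (1.2247,-0.7071,1.4142)
cross product → J_v[:, 3] = (1.0000,1.7321,-0.0000)
J_ω[:, 3] = z_3
entry J[3][3] = -0.6124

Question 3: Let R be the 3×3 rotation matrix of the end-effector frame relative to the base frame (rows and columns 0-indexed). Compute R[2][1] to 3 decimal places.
0.707

End-effector y-axis (col 1 of R) = (-0.6124,0.3536,0.7071)
R[2][1] = 0.7071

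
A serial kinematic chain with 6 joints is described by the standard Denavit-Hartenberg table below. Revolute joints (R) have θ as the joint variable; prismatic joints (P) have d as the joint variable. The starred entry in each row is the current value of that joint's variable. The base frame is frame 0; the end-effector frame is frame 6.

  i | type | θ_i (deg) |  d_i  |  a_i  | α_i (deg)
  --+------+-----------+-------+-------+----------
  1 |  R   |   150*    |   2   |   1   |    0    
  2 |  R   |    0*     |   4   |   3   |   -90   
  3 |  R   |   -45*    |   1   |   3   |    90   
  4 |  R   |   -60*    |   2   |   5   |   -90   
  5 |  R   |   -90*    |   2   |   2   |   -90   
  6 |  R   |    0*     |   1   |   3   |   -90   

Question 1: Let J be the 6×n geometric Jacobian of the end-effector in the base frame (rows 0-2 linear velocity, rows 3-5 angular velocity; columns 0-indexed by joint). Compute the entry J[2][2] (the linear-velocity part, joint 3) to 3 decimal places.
axis z_2 = (-0.5000,-0.8660,0.0000); lever o_n−o_2 = (1.1498,3.0268,10.4171)
cross product → J_v[:, 2] = (-9.0215,5.2086,-0.5176)
J_ω[:, 2] = z_2
entry J[2][2] = -0.5176

-0.518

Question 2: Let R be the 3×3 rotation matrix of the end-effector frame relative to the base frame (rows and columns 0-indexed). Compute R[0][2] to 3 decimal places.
End-effector z-axis (col 2 of R) = (0.7803,0.1268,-0.6124)
R[0][2] = 0.7803

0.780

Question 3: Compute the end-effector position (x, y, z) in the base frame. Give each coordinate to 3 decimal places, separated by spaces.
after link 1: o_1 = (-0.8660, 0.5000, 2.0000)
after link 2: o_2 = (-3.4641, 2.0000, 6.0000)
after link 3: o_3 = (-5.8012, 2.1946, 8.1213)
after link 4: o_4 = (-3.9423, 6.1214, 11.3033)
after link 5: o_5 = (-4.2783, 5.1607, 13.9423)
after link 6: o_6 = (-2.3143, 5.0268, 16.4171)

-2.314 5.027 16.417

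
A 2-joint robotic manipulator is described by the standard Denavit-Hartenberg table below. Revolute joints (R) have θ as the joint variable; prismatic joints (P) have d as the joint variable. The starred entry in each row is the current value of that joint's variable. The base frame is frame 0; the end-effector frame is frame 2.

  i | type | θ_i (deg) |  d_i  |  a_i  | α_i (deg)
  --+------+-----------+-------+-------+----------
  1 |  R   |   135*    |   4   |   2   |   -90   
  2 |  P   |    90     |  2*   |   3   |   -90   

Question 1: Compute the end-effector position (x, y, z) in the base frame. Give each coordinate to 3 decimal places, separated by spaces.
-2.828 0.000 1.000

after link 1: o_1 = (-1.4142, 1.4142, 4.0000)
after link 2: o_2 = (-2.8284, 0.0000, 1.0000)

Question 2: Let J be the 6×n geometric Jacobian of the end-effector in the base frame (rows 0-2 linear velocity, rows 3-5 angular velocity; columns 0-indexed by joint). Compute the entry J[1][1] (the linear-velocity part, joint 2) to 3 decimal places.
-0.707

prismatic axis z_1 = (-0.7071,-0.7071,0.0000)
J_v[:, 1] = z_1; J_ω[:, 1] = (0,0,0)
entry J[1][1] = -0.7071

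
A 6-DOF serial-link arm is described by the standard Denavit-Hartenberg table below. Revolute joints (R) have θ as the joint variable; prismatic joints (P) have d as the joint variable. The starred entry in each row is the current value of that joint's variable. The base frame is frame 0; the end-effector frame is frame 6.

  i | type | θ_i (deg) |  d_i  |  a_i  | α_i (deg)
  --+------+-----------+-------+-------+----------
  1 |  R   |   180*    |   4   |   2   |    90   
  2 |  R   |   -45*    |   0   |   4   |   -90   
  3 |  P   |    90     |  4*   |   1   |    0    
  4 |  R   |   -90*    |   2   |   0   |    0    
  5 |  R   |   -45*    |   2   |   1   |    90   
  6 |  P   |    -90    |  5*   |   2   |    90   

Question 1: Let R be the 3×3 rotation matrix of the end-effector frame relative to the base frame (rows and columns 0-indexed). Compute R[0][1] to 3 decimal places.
0.500

End-effector y-axis (col 1 of R) = (0.5000,0.7071,0.5000)
R[0][1] = 0.5000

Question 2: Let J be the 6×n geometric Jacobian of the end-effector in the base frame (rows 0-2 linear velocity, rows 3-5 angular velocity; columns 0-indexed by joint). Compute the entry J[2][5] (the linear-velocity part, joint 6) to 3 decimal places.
0.500

prismatic axis z_5 = (0.5000,0.7071,0.5000)
J_v[:, 5] = z_5; J_ω[:, 5] = (0,0,0)
entry J[2][5] = 0.5000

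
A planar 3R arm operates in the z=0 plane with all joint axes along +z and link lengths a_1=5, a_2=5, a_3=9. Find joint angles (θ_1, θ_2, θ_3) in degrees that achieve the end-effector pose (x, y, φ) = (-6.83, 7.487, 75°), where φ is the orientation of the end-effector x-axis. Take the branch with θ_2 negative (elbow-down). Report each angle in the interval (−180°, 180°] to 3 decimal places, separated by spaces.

wrist centre = target − a_3·(cos φ, sin φ) = (-9.1594, -1.2063)
cos θ_2 = (85.3493−5²−5²)/(2·5·5) = 0.7070; θ_2 = -45.0097° (elbow-down)
β = atan2(-1.2063,-9.1594) = -172.4971°; ψ = atan2(-3.5361,8.5349) = -22.5049°
θ_1 = β − ψ = -149.9922°
θ_3 = φ − θ_1 − θ_2 = -89.9981° (wrapped to (-180°,180°])

-149.992 -45.010 -89.998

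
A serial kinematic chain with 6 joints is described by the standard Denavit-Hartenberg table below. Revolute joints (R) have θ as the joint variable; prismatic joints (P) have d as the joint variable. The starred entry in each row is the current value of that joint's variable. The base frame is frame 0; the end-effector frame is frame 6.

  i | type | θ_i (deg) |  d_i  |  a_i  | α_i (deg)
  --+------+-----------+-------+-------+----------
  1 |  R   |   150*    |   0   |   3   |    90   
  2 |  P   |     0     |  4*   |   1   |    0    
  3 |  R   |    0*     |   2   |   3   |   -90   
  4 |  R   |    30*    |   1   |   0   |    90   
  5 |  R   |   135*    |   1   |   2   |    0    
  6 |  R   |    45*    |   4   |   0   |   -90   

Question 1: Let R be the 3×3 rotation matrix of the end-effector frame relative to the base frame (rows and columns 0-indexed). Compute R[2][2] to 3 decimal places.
End-effector z-axis (col 2 of R) = (0.0000,0.0000,-1.0000)
R[2][2] = -1.0000

-1.000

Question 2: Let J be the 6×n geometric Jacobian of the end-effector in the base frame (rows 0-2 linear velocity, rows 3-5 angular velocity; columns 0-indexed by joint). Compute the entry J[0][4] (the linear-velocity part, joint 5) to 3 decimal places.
1.414

axis z_4 = (0.0000,1.0000,0.0000); lever o_n−o_4 = (1.4142,5.0000,1.4142)
cross product → J_v[:, 4] = (1.4142,0.0000,-1.4142)
J_ω[:, 4] = z_4
entry J[0][4] = 1.4142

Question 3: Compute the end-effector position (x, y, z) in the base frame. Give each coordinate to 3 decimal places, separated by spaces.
-1.648 13.696 2.414

after link 1: o_1 = (-2.5981, 1.5000, 0.0000)
after link 2: o_2 = (-1.4641, 5.4641, 0.0000)
after link 3: o_3 = (-3.0622, 8.6962, 0.0000)
after link 4: o_4 = (-3.0622, 8.6962, 1.0000)
after link 5: o_5 = (-1.6480, 9.6962, 2.4142)
after link 6: o_6 = (-1.6480, 13.6962, 2.4142)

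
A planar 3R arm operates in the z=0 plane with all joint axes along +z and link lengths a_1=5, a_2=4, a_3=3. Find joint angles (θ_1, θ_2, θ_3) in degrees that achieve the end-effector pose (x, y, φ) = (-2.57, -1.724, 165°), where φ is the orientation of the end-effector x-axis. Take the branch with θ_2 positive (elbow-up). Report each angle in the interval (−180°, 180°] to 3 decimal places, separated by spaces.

-135.010 149.998 150.012

wrist centre = target − a_3·(cos φ, sin φ) = (0.3278, -2.5005)
cos θ_2 = (6.3597−5²−4²)/(2·5·4) = -0.8660; θ_2 = 149.9979° (elbow-up)
β = atan2(-2.5005,0.3278) = -82.5318°; ψ = atan2(2.0001,1.5360) = 52.4780°
θ_1 = β − ψ = -135.0099°
θ_3 = φ − θ_1 − θ_2 = 150.0120° (wrapped to (-180°,180°])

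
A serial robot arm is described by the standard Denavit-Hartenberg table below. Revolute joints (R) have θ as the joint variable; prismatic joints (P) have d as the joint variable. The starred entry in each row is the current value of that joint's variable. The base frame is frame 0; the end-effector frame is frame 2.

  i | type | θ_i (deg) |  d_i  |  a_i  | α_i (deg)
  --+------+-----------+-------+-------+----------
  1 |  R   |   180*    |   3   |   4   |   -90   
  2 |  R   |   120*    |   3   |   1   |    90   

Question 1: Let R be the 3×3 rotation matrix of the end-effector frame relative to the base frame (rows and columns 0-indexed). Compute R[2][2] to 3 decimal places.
End-effector z-axis (col 2 of R) = (-0.8660,0.0000,-0.5000)
R[2][2] = -0.5000

-0.500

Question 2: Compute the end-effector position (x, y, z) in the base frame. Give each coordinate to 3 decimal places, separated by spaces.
after link 1: o_1 = (-4.0000, 0.0000, 3.0000)
after link 2: o_2 = (-3.5000, -3.0000, 2.1340)

-3.500 -3.000 2.134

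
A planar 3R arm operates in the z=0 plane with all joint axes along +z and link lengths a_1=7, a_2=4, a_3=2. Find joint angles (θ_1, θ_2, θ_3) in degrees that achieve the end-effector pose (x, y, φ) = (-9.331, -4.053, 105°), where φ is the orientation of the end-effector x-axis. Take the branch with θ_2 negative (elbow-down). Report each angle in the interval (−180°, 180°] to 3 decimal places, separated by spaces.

-134.998 -30.007 -89.995

wrist centre = target − a_3·(cos φ, sin φ) = (-8.8134, -5.9849)
cos θ_2 = (113.4938−7²−4²)/(2·7·4) = 0.8660; θ_2 = -30.0074° (elbow-down)
β = atan2(-5.9849,-8.8134) = -145.8209°; ψ = atan2(-2.0004,10.4638) = -10.8231°
θ_1 = β − ψ = -134.9979°
θ_3 = φ − θ_1 − θ_2 = -89.9947° (wrapped to (-180°,180°])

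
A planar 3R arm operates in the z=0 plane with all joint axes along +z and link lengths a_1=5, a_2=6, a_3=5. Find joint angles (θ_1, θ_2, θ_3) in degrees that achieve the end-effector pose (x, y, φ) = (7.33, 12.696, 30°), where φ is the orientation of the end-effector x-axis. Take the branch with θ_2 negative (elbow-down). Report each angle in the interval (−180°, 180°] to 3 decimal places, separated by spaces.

wrist centre = target − a_3·(cos φ, sin φ) = (2.9999, 10.1960)
cos θ_2 = (112.9577−5²−6²)/(2·5·6) = 0.8660; θ_2 = -30.0074° (elbow-down)
β = atan2(10.1960,2.9999) = 73.6050°; ψ = atan2(-3.0007,10.1958) = -16.3994°
θ_1 = β − ψ = 90.0045°
θ_3 = φ − θ_1 − θ_2 = -29.9971° (wrapped to (-180°,180°])

90.004 -30.007 -29.997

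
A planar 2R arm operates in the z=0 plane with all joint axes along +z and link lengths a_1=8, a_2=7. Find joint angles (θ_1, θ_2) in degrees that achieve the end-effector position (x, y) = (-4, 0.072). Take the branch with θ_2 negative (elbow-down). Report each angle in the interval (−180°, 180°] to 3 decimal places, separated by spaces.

cos θ_2 = (16.0052−8²−7²)/(2·8·7) = -0.8660; θ_2 = -150.0000° (elbow-down)
β = atan2(0.0720,-4.0000) = 178.9688°; ψ = atan2(-3.5000,1.9378) = -61.0283°
θ_1 = β − ψ = 239.9971°

-120.003 -150.000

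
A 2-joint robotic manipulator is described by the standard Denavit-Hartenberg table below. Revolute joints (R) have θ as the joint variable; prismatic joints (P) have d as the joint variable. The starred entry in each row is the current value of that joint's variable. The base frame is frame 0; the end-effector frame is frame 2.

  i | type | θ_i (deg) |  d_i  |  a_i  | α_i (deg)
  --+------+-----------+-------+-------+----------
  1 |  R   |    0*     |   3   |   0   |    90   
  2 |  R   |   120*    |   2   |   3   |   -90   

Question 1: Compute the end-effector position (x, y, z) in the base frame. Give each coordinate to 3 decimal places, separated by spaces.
after link 1: o_1 = (0.0000, 0.0000, 3.0000)
after link 2: o_2 = (-1.5000, -2.0000, 5.5981)

-1.500 -2.000 5.598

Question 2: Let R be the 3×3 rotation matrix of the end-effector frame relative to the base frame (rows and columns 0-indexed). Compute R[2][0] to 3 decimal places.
End-effector x-axis (col 0 of R) = (-0.5000,0.0000,0.8660)
R[2][0] = 0.8660

0.866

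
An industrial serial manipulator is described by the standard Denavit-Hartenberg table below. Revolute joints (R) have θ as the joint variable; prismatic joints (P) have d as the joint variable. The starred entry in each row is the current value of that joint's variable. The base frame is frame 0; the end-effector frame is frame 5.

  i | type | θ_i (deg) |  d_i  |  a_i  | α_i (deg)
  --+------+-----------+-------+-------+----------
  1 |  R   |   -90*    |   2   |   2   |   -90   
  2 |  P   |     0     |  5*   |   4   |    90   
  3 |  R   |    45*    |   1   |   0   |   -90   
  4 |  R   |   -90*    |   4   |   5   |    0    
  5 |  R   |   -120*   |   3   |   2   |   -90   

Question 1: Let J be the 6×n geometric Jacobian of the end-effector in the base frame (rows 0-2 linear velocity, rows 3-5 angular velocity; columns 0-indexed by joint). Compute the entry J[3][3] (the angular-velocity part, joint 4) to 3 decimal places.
0.707

axis z_3 = (0.7071,0.7071,0.0000); lever o_n−o_3 = (3.7250,6.1745,4.0000)
cross product → J_v[:, 3] = (2.8284,-2.8284,1.7321)
J_ω[:, 3] = z_3
entry J[3][3] = 0.7071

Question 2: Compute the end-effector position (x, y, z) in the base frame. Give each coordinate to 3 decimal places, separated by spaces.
after link 1: o_1 = (0.0000, -2.0000, 2.0000)
after link 2: o_2 = (5.0000, -6.0000, 2.0000)
after link 3: o_3 = (5.0000, -6.0000, 3.0000)
after link 4: o_4 = (7.8284, -3.1716, 8.0000)
after link 5: o_5 = (8.7250, 0.1745, 7.0000)

8.725 0.174 7.000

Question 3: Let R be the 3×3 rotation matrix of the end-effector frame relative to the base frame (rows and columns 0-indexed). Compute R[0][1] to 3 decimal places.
End-effector y-axis (col 1 of R) = (-0.7071,-0.7071,-0.0000)
R[0][1] = -0.7071

-0.707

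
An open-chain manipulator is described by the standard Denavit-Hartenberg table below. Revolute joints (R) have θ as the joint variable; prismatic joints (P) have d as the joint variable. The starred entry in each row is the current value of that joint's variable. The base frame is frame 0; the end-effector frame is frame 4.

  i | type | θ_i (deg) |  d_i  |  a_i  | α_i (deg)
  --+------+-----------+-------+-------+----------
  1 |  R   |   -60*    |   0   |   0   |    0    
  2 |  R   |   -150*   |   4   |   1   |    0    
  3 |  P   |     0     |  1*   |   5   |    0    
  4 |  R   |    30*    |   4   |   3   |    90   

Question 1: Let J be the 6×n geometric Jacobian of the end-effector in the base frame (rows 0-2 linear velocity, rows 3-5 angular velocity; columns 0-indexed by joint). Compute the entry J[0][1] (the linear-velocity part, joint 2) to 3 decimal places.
axis z_1 = (0.0000,0.0000,1.0000); lever o_n−o_1 = (-8.1962,3.0000,9.0000)
cross product → J_v[:, 1] = (-3.0000,-8.1962,0.0000)
J_ω[:, 1] = z_1
entry J[0][1] = -3.0000

-3.000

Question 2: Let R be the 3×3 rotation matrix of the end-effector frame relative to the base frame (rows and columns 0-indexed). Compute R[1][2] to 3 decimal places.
End-effector z-axis (col 2 of R) = (0.0000,1.0000,0.0000)
R[1][2] = 1.0000

1.000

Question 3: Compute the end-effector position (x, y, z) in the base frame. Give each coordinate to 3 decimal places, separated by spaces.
after link 1: o_1 = (0.0000, 0.0000, 0.0000)
after link 2: o_2 = (-0.8660, 0.5000, 4.0000)
after link 3: o_3 = (-5.1962, 3.0000, 5.0000)
after link 4: o_4 = (-8.1962, 3.0000, 9.0000)

-8.196 3.000 9.000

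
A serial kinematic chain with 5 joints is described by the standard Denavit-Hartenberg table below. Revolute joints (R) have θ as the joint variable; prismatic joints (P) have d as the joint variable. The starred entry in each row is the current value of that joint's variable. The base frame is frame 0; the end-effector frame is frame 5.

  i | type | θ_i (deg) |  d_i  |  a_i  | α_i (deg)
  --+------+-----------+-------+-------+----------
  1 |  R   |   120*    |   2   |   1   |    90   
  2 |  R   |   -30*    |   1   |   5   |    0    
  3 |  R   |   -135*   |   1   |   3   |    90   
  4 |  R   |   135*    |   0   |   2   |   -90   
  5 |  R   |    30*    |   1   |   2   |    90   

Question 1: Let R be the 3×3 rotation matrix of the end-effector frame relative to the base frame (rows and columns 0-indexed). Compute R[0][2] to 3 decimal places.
0.248

End-effector z-axis (col 2 of R) = (0.2475,0.2784,0.9280)
R[0][2] = 0.2475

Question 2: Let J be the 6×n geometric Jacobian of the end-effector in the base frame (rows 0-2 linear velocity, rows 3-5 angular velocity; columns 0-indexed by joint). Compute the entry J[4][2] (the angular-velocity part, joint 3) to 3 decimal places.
axis z_2 = (0.8660,0.5000,0.0000); lever o_n−o_2 = (2.2425,1.9796,-0.8764)
cross product → J_v[:, 2] = (-0.4382,0.7589,0.5931)
J_ω[:, 2] = z_2
entry J[4][2] = 0.5000

0.500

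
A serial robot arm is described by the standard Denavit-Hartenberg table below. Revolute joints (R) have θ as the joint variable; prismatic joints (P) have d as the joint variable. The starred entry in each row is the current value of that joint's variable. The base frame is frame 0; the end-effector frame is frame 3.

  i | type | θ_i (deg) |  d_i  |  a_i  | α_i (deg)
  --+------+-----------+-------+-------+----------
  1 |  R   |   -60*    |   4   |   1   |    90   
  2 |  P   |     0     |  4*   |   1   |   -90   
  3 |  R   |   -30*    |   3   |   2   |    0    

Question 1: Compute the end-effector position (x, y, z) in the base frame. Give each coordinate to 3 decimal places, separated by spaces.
after link 1: o_1 = (0.5000, -0.8660, 4.0000)
after link 2: o_2 = (-2.4641, -3.7321, 4.0000)
after link 3: o_3 = (-2.4641, -5.7321, 7.0000)

-2.464 -5.732 7.000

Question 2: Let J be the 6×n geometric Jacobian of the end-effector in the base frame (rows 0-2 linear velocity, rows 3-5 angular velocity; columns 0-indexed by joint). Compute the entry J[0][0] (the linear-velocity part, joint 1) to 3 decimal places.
5.732

axis z_0 = ẑ; lever o_n−o_0 = (-2.4641,-5.7321,7.0000)
cross product → J_v[:, 0] = (5.7321,-2.4641,0.0000)
J_ω[:, 0] = z_0
entry J[0][0] = 5.7321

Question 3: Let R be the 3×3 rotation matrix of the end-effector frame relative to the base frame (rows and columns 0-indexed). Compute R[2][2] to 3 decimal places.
1.000

End-effector z-axis (col 2 of R) = (0.0000,0.0000,1.0000)
R[2][2] = 1.0000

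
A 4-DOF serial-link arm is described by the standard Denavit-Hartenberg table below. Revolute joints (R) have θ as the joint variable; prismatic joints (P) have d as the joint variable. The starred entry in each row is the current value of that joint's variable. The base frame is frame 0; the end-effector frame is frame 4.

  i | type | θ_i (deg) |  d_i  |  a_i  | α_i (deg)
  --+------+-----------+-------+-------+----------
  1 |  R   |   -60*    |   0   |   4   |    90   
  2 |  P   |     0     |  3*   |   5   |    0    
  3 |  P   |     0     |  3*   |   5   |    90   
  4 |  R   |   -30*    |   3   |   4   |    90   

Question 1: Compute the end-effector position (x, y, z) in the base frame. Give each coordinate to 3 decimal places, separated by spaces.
after link 1: o_1 = (2.0000, -3.4641, 0.0000)
after link 2: o_2 = (1.9019, -9.2942, 0.0000)
after link 3: o_3 = (1.8038, -15.1244, 0.0000)
after link 4: o_4 = (5.2679, -17.1244, -3.0000)

5.268 -17.124 -3.000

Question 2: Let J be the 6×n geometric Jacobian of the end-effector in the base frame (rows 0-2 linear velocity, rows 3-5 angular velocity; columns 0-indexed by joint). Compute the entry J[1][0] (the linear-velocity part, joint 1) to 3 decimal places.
axis z_0 = ẑ; lever o_n−o_0 = (5.2679,-17.1244,-3.0000)
cross product → J_v[:, 0] = (17.1244,5.2679,-0.0000)
J_ω[:, 0] = z_0
entry J[1][0] = 5.2679

5.268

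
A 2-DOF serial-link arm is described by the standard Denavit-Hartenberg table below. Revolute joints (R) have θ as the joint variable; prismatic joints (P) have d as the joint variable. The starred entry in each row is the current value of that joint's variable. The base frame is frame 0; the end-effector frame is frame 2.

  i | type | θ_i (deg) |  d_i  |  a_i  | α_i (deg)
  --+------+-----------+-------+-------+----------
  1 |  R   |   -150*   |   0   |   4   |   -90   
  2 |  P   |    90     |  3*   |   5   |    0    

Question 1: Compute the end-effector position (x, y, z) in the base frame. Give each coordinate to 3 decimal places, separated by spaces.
-1.964 -4.598 -5.000

after link 1: o_1 = (-3.4641, -2.0000, 0.0000)
after link 2: o_2 = (-1.9641, -4.5981, -5.0000)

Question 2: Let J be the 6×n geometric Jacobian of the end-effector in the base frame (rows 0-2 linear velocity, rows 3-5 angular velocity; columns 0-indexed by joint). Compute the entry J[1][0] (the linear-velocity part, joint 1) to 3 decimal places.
-1.964

axis z_0 = ẑ; lever o_n−o_0 = (-1.9641,-4.5981,-5.0000)
cross product → J_v[:, 0] = (4.5981,-1.9641,0.0000)
J_ω[:, 0] = z_0
entry J[1][0] = -1.9641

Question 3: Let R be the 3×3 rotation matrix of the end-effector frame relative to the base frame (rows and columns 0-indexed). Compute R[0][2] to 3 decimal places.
End-effector z-axis (col 2 of R) = (0.5000,-0.8660,0.0000)
R[0][2] = 0.5000

0.500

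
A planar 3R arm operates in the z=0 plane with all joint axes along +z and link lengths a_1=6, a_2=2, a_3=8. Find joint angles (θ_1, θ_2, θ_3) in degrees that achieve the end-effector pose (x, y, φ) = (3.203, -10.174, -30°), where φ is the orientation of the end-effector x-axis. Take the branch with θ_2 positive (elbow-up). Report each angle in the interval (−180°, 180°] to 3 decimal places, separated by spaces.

-135.006 60.013 44.993

wrist centre = target − a_3·(cos φ, sin φ) = (-3.7252, -6.1740)
cos θ_2 = (51.9954−6²−2²)/(2·6·2) = 0.4998; θ_2 = 60.0126° (elbow-up)
β = atan2(-6.1740,-3.7252) = -121.1055°; ψ = atan2(1.7323,6.9996) = 13.9003°
θ_1 = β − ψ = -135.0058°
θ_3 = φ − θ_1 − θ_2 = 44.9932° (wrapped to (-180°,180°])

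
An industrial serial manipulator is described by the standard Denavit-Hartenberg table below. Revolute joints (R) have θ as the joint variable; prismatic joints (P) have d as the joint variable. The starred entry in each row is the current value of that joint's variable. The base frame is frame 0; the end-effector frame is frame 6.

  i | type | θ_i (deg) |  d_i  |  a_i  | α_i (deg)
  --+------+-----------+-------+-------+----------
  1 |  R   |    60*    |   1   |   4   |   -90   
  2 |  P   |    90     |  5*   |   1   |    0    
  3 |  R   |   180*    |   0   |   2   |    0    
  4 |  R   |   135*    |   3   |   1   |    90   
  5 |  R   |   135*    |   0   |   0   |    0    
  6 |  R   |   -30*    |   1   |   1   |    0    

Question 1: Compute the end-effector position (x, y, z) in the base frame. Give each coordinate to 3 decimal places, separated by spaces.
-5.149 9.013 2.183

after link 1: o_1 = (2.0000, 3.4641, 1.0000)
after link 2: o_2 = (-2.3301, 5.9641, 0.0000)
after link 3: o_3 = (-2.3301, 5.9641, 2.0000)
after link 4: o_4 = (-4.5746, 8.0765, 1.2929)
after link 5: o_5 = (-4.5746, 8.0765, 1.2929)
after link 6: o_6 = (-5.1491, 9.0133, 2.1830)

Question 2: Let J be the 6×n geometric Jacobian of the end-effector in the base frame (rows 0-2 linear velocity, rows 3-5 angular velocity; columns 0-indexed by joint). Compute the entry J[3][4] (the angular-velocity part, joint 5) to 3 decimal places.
0.354

axis z_4 = (0.3536,0.6124,0.7071); lever o_n−o_4 = (-0.5745,0.9368,0.8901)
cross product → J_v[:, 4] = (-0.1174,-0.7209,0.6830)
J_ω[:, 4] = z_4
entry J[3][4] = 0.3536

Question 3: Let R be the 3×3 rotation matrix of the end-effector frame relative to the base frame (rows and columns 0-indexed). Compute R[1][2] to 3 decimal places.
End-effector z-axis (col 2 of R) = (0.3536,0.6124,0.7071)
R[1][2] = 0.6124

0.612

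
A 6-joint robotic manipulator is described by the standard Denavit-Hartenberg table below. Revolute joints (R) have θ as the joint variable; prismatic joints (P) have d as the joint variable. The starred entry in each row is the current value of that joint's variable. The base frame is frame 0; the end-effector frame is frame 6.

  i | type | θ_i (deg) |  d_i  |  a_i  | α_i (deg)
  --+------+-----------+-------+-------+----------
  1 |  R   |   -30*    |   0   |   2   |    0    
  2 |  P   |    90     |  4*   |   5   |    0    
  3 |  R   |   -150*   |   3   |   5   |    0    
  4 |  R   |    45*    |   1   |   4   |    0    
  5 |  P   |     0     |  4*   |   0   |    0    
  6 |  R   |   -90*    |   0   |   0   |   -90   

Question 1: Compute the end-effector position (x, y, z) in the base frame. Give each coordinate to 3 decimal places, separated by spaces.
after link 1: o_1 = (1.7321, -1.0000, 0.0000)
after link 2: o_2 = (4.2321, 3.3301, 4.0000)
after link 3: o_3 = (4.2321, -1.6699, 7.0000)
after link 4: o_4 = (7.0605, -4.4983, 8.0000)
after link 5: o_5 = (7.0605, -4.4983, 12.0000)
after link 6: o_6 = (7.0605, -4.4983, 12.0000)

7.060 -4.498 12.000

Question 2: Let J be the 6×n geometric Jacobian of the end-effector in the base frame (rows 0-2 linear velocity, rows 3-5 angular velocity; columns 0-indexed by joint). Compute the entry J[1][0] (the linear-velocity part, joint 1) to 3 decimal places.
7.060

axis z_0 = ẑ; lever o_n−o_0 = (7.0605,-4.4983,12.0000)
cross product → J_v[:, 0] = (4.4983,7.0605,-0.0000)
J_ω[:, 0] = z_0
entry J[1][0] = 7.0605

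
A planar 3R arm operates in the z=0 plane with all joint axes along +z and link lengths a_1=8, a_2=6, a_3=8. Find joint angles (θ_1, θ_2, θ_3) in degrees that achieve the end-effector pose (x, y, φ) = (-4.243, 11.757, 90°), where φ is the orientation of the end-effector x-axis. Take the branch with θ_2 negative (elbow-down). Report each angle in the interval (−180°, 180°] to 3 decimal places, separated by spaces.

-173.052 -135.000 38.052

wrist centre = target − a_3·(cos φ, sin φ) = (-4.2430, 3.7570)
cos θ_2 = (32.1181−8²−6²)/(2·8·6) = -0.7071; θ_2 = -134.9997° (elbow-down)
β = atan2(3.7570,-4.2430) = 138.4764°; ψ = atan2(-4.2427,3.7574) = -48.4713°
θ_1 = β − ψ = 186.9477°
θ_3 = φ − θ_1 − θ_2 = 38.0520° (wrapped to (-180°,180°])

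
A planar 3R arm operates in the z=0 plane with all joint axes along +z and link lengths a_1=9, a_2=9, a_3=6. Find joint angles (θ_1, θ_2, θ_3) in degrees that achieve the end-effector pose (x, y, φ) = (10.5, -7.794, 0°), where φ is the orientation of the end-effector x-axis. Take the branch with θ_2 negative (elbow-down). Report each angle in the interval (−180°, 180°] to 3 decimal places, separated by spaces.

wrist centre = target − a_3·(cos φ, sin φ) = (4.5000, -7.7940)
cos θ_2 = (80.9964−9²−9²)/(2·9·9) = -0.5000; θ_2 = -120.0015° (elbow-down)
β = atan2(-7.7940,4.5000) = -59.9993°; ψ = atan2(-7.7941,4.4998) = -60.0007°
θ_1 = β − ψ = 0.0015°
θ_3 = φ − θ_1 − θ_2 = 120.0000° (wrapped to (-180°,180°])

0.001 -120.001 120.000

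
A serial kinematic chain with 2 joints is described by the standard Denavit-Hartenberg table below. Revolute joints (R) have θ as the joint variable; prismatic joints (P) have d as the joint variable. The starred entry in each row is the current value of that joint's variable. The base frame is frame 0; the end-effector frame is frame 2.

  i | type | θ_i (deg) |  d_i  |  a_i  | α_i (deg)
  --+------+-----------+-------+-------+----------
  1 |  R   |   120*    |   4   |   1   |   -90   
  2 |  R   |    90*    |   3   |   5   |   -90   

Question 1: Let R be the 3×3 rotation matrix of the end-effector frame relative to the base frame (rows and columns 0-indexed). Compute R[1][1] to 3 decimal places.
End-effector y-axis (col 1 of R) = (0.8660,0.5000,-0.0000)
R[1][1] = 0.5000

0.500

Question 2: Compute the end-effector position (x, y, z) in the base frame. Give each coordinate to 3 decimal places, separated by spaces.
-3.098 -0.634 -1.000

after link 1: o_1 = (-0.5000, 0.8660, 4.0000)
after link 2: o_2 = (-3.0981, -0.6340, -1.0000)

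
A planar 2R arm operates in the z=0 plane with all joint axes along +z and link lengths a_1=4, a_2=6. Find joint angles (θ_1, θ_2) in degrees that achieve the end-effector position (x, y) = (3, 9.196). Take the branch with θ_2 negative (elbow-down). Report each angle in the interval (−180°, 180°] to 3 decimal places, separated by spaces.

90.004 -30.007

cos θ_2 = (93.5664−4²−6²)/(2·4·6) = 0.8660; θ_2 = -30.0067° (elbow-down)
β = atan2(9.1960,3.0000) = 71.9322°; ψ = atan2(-3.0006,9.1958) = -18.0716°
θ_1 = β − ψ = 90.0038°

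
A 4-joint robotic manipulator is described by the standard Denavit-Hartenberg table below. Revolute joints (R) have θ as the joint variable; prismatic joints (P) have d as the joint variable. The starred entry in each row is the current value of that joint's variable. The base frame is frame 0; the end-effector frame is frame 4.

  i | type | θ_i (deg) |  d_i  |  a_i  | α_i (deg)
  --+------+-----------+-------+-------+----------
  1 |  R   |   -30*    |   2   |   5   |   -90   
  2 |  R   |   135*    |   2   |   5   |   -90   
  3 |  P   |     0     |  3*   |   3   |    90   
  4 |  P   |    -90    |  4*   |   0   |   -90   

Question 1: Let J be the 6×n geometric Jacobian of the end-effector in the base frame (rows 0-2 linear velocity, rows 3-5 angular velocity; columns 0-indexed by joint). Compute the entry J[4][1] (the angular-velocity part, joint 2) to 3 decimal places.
axis z_1 = (0.5000,0.8660,0.0000); lever o_n−o_1 = (-3.7361,9.0852,-3.5355)
cross product → J_v[:, 1] = (-3.0619,1.7678,7.7782)
J_ω[:, 1] = z_1
entry J[4][1] = 0.8660

0.866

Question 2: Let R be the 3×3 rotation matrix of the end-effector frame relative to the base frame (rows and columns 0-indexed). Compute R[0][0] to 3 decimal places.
End-effector x-axis (col 0 of R) = (0.6124,-0.3536,-0.7071)
R[0][0] = 0.6124

0.612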